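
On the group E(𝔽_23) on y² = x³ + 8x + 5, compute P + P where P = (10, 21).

(21, 21)

tangent at (10, 21): λ = (3·10² + 8)/(2·21) ≡ 9/19. 19⁻¹ ≡ 17 (mod 23) since 19·17 = 323 ≡ 1, so λ ≡ 9·17 ≡ 15.
  x = λ² - 10 - 10 = 225 - 20 ≡ 21; y = λ·(10 - 21) - 21 ≡ 21. → (21, 21)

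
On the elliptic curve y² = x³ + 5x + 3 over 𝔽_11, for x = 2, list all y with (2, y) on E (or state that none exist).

none

x³ + 5x + 3 = 21 ≡ 10 (mod 11).
10 is a non-residue mod 11; no y exists.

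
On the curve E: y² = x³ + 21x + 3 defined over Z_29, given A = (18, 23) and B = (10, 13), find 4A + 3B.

(4, 8)

First 4A:
Double-and-add on 4 = (100)₂. Start with A = (18, 23) for the leading 1-bit.
double: tangent at (18, 23): λ = (3·18² + 21)/(2·23) ≡ 7/17. 17⁻¹ ≡ 12 (mod 29), so λ ≡ 7·12 ≡ 26.
  x = λ² - 18 - 18 = 676 - 36 ≡ 2; y = λ·(18 - 2) - 23 ≡ 16. → (2, 16)
double: tangent at (2, 16): λ = (3·2² + 21)/(2·16) ≡ 4/3. 3⁻¹ ≡ 10 (mod 29), so λ ≡ 4·10 ≡ 11.
  x = λ² - 2 - 2 = 121 - 4 ≡ 1; y = λ·(2 - 1) - 16 ≡ 24. → (1, 24)
4A = (1, 24).
Next 3B:
Repeated addition: build up to 3B.
2B: tangent at (10, 13): λ = (3·10² + 21)/(2·13) ≡ 2/26. 26⁻¹ ≡ 19 (mod 29), so λ ≡ 2·19 ≡ 9.
  x = λ² - 10 - 10 = 81 - 20 ≡ 3; y = λ·(10 - 3) - 13 ≡ 21. → (3, 21)
3B: (3, 21) + (10, 13). λ = (13 - 21)/(10 - 3) ≡ 21/7 mod 29. 7⁻¹ ≡ 25 (mod 29), so λ ≡ 3.
  x = λ² - 3 - 10 = 9 - 13 ≡ 25; y = λ·(3 - 25) - 21 ≡ 0. → (25, 0)
3B = (25, 0).
Finally 4A + 3B:
(1, 24) + (25, 0). λ = (0 - 24)/(25 - 1) ≡ 5/24 mod 29. 24⁻¹ ≡ 23 (mod 29), so λ ≡ 28.
  x = λ² - 1 - 25 = 784 - 26 ≡ 4; y = λ·(1 - 4) - 24 ≡ 8. → (4, 8)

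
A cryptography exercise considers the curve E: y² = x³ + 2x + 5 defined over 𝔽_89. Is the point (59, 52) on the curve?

no

y² = 52² ≡ 34; x³ + 2x + 5 = 205502 ≡ 1 (mod 89). 34 ≠ 1.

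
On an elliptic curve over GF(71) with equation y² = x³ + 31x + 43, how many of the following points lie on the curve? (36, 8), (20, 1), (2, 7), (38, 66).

(36, 8): 8² ≡ 64, rhs ≡ 32 → off.
(20, 1): 1² ≡ 1, rhs ≡ 1 → on.
(2, 7): 7² ≡ 49, rhs ≡ 42 → off.
(38, 66): 66² ≡ 25, rhs ≡ 3 → off.

1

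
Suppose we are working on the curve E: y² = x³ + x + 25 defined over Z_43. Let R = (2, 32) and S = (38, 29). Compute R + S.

(2, 32) + (38, 29). λ = (29 - 32)/(38 - 2) ≡ 40/36 mod 43. 36⁻¹ ≡ 6 (mod 43), so λ ≡ 25.
  x = λ² - 2 - 38 = 625 - 40 ≡ 26; y = λ·(2 - 26) - 32 ≡ 13. → (26, 13)

(26, 13)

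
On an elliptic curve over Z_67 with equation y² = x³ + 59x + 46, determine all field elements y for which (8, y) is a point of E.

5, 62

x³ + 59x + 46 = 1030 ≡ 25 (mod 67).
Square roots of 25 mod 67: 5 and 62 (since 5² = 25 ≡ 25).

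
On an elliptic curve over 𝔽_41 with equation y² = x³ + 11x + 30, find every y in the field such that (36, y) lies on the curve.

none

x³ + 11x + 30 = 47082 ≡ 14 (mod 41).
14 is a non-residue mod 41; no y exists.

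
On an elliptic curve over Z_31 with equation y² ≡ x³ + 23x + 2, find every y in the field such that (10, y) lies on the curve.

x³ + 23x + 2 = 1232 ≡ 23 (mod 31).
23 is a non-residue mod 31; no y exists.

none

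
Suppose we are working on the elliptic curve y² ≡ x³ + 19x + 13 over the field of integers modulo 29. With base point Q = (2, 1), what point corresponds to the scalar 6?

Repeated addition: build up to 6Q.
2Q: tangent at (2, 1): λ = (3·2² + 19)/(2·1) ≡ 2/2. 2⁻¹ ≡ 15 (mod 29), so λ ≡ 2·15 ≡ 1.
  x = λ² - 2 - 2 = 1 - 4 ≡ 26; y = λ·(2 - 26) - 1 ≡ 4. → (26, 4)
3Q: (26, 4) + (2, 1). λ = (1 - 4)/(2 - 26) ≡ 26/5 mod 29. 5⁻¹ ≡ 6 (mod 29) since 5·6 = 30 ≡ 1, so λ ≡ 11.
  x = λ² - 26 - 2 = 121 - 28 ≡ 6; y = λ·(26 - 6) - 4 ≡ 13. → (6, 13)
4Q: (6, 13) + (2, 1). λ = (1 - 13)/(2 - 6) ≡ 17/25 mod 29. 25⁻¹ ≡ 7 (mod 29), so λ ≡ 3.
  x = λ² - 6 - 2 = 9 - 8 ≡ 1; y = λ·(6 - 1) - 13 ≡ 2. → (1, 2)
5Q: (1, 2) + (2, 1). λ = (1 - 2)/(2 - 1) ≡ 28/1 mod 29. 1⁻¹ ≡ 1 (mod 29), so λ ≡ 28.
  x = λ² - 1 - 2 = 784 - 3 ≡ 27; y = λ·(1 - 27) - 2 ≡ 24. → (27, 24)
6Q: (27, 24) + (2, 1). λ = (1 - 24)/(2 - 27) ≡ 6/4 mod 29. 4⁻¹ ≡ 22 (mod 29), so λ ≡ 16.
  x = λ² - 27 - 2 = 256 - 29 ≡ 24; y = λ·(27 - 24) - 24 ≡ 24. → (24, 24)

(24, 24)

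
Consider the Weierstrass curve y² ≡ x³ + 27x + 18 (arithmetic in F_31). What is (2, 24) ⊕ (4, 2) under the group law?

(2, 24) + (4, 2). λ = (2 - 24)/(4 - 2) ≡ 9/2 mod 31. 2⁻¹ ≡ 16 (mod 31), so λ ≡ 20.
  x = λ² - 2 - 4 = 400 - 6 ≡ 22; y = λ·(2 - 22) - 24 ≡ 10. → (22, 10)

(22, 10)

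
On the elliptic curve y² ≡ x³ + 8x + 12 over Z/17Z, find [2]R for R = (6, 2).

(13, 16)

tangent at (6, 2): λ = (3·6² + 8)/(2·2) ≡ 14/4. 4⁻¹ ≡ 13 (mod 17), so λ ≡ 14·13 ≡ 12.
  x = λ² - 6 - 6 = 144 - 12 ≡ 13; y = λ·(6 - 13) - 2 ≡ 16. → (13, 16)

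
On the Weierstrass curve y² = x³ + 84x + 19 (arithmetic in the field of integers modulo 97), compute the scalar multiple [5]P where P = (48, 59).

(85, 75)

Repeated addition: build up to 5P.
2P: tangent at (48, 59): λ = (3·48² + 84)/(2·59) ≡ 12/21. 21⁻¹ ≡ 37 (mod 97), so λ ≡ 12·37 ≡ 56.
  x = λ² - 48 - 48 = 3136 - 96 ≡ 33; y = λ·(48 - 33) - 59 ≡ 5. → (33, 5)
3P: (33, 5) + (48, 59). λ = (59 - 5)/(48 - 33) ≡ 54/15 mod 97. 15⁻¹ ≡ 13 (mod 97), so λ ≡ 23.
  x = λ² - 33 - 48 = 529 - 81 ≡ 60; y = λ·(33 - 60) - 5 ≡ 53. → (60, 53)
4P: (60, 53) + (48, 59). λ = (59 - 53)/(48 - 60) ≡ 6/85 mod 97. 85⁻¹ ≡ 8 (mod 97), so λ ≡ 48.
  x = λ² - 60 - 48 = 2304 - 108 ≡ 62; y = λ·(60 - 62) - 53 ≡ 45. → (62, 45)
5P: (62, 45) + (48, 59). λ = (59 - 45)/(48 - 62) ≡ 14/83 mod 97. 83⁻¹ ≡ 90 (mod 97) since 83·90 = 7470 ≡ 1, so λ ≡ 96.
  x = λ² - 62 - 48 = 9216 - 110 ≡ 85; y = λ·(62 - 85) - 45 ≡ 75. → (85, 75)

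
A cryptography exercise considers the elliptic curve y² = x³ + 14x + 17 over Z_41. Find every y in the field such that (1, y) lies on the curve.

x³ + 14x + 17 = 32 ≡ 32 (mod 41).
Square roots of 32 mod 41: 14 and 27 (since 14² = 196 ≡ 32).

14, 27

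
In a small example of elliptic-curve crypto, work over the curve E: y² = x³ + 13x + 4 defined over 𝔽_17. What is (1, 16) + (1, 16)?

tangent at (1, 16): λ = (3·1² + 13)/(2·16) ≡ 16/15. 15⁻¹ ≡ 8 (mod 17), so λ ≡ 16·8 ≡ 9.
  x = λ² - 1 - 1 = 81 - 2 ≡ 11; y = λ·(1 - 11) - 16 ≡ 13. → (11, 13)

(11, 13)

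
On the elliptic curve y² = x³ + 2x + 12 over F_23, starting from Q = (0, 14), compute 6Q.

Repeated addition: build up to 6Q.
2Q: tangent at (0, 14): λ = (3·0² + 2)/(2·14) ≡ 2/5. 5⁻¹ ≡ 14 (mod 23), so λ ≡ 2·14 ≡ 5.
  x = λ² - 0 - 0 = 25 - 0 ≡ 2; y = λ·(0 - 2) - 14 ≡ 22. → (2, 22)
3Q: (2, 22) + (0, 14). λ = (14 - 22)/(0 - 2) ≡ 15/21 mod 23. 21⁻¹ ≡ 11 (mod 23), so λ ≡ 4.
  x = λ² - 2 - 0 = 16 - 2 ≡ 14; y = λ·(2 - 14) - 22 ≡ 22. → (14, 22)
4Q: (14, 22) + (0, 14). λ = (14 - 22)/(0 - 14) ≡ 15/9 mod 23. 9⁻¹ ≡ 18 (mod 23), so λ ≡ 17.
  x = λ² - 14 - 0 = 289 - 14 ≡ 22; y = λ·(14 - 22) - 22 ≡ 3. → (22, 3)
5Q: (22, 3) + (0, 14). λ = (14 - 3)/(0 - 22) ≡ 11/1 mod 23. 1⁻¹ ≡ 1 (mod 23), so λ ≡ 11.
  x = λ² - 22 - 0 = 121 - 22 ≡ 7; y = λ·(22 - 7) - 3 ≡ 1. → (7, 1)
6Q: (7, 1) + (0, 14). λ = (14 - 1)/(0 - 7) ≡ 13/16 mod 23. 16⁻¹ ≡ 13 (mod 23), so λ ≡ 8.
  x = λ² - 7 - 0 = 64 - 7 ≡ 11; y = λ·(7 - 11) - 1 ≡ 13. → (11, 13)

(11, 13)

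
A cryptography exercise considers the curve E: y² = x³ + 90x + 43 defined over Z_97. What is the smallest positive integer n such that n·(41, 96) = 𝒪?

2P: tangent at (41, 96): λ = (3·41² + 90)/(2·96) ≡ 89/95. 95⁻¹ ≡ 48 (mod 97), so λ ≡ 89·48 ≡ 4.
  x = λ² - 41 - 41 = 16 - 82 ≡ 31; y = λ·(41 - 31) - 96 ≡ 41. → (31, 41)
3P: (31, 41) + (41, 96). λ = (96 - 41)/(41 - 31) ≡ 55/10 mod 97. 10⁻¹ ≡ 68 (mod 97), so λ ≡ 54.
  x = λ² - 31 - 41 = 2916 - 72 ≡ 31; y = λ·(31 - 31) - 41 ≡ 56. → (31, 56)
4P: (31, 56) + (41, 96). λ = (96 - 56)/(41 - 31) ≡ 40/10 mod 97. 10⁻¹ ≡ 68 (mod 97), so λ ≡ 4.
  x = λ² - 31 - 41 = 16 - 72 ≡ 41; y = λ·(31 - 41) - 56 ≡ 1. → (41, 1)
5P: (41, 1) + (41, 96): same x and y₁ ≡ -y₂, so the sum is 𝒪.
5P = 𝒪, so the order is 5.

5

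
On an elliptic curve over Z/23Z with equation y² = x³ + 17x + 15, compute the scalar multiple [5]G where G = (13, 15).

Double-and-add on 5 = (101)₂. Start with G = (13, 15) for the leading 1-bit.
double: tangent at (13, 15): λ = (3·13² + 17)/(2·15) ≡ 18/7. 7⁻¹ ≡ 10 (mod 23), so λ ≡ 18·10 ≡ 19.
  x = λ² - 13 - 13 = 361 - 26 ≡ 13; y = λ·(13 - 13) - 15 ≡ 8. → (13, 8)
double: tangent at (13, 8): λ = (3·13² + 17)/(2·8) ≡ 18/16. 16⁻¹ ≡ 13 (mod 23), so λ ≡ 18·13 ≡ 4.
  x = λ² - 13 - 13 = 16 - 26 ≡ 13; y = λ·(13 - 13) - 8 ≡ 15. → (13, 15)
add G: tangent at (13, 15): λ = (3·13² + 17)/(2·15) ≡ 18/7. 7⁻¹ ≡ 10 (mod 23), so λ ≡ 18·10 ≡ 19.
  x = λ² - 13 - 13 = 361 - 26 ≡ 13; y = λ·(13 - 13) - 15 ≡ 8. → (13, 8)

(13, 8)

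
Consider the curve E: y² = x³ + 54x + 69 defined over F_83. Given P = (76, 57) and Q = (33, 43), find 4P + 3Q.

(33, 40)

First 4P:
Repeated addition: build up to 4P.
2P: tangent at (76, 57): λ = (3·76² + 54)/(2·57) ≡ 35/31. 31⁻¹ ≡ 75 (mod 83), so λ ≡ 35·75 ≡ 52.
  x = λ² - 76 - 76 = 2704 - 152 ≡ 62; y = λ·(76 - 62) - 57 ≡ 7. → (62, 7)
3P: (62, 7) + (76, 57). λ = (57 - 7)/(76 - 62) ≡ 50/14 mod 83. 14⁻¹ ≡ 6 (mod 83) since 14·6 = 84 ≡ 1, so λ ≡ 51.
  x = λ² - 62 - 76 = 2601 - 138 ≡ 56; y = λ·(62 - 56) - 7 ≡ 50. → (56, 50)
4P: (56, 50) + (76, 57). λ = (57 - 50)/(76 - 56) ≡ 7/20 mod 83. 20⁻¹ ≡ 54 (mod 83), so λ ≡ 46.
  x = λ² - 56 - 76 = 2116 - 132 ≡ 75; y = λ·(56 - 75) - 50 ≡ 72. → (75, 72)
4P = (75, 72).
Next 3Q:
Repeated addition: build up to 3Q.
2Q: tangent at (33, 43): λ = (3·33² + 54)/(2·43) ≡ 1/3. 3⁻¹ ≡ 28 (mod 83) since 3·28 = 84 ≡ 1, so λ ≡ 1·28 ≡ 28.
  x = λ² - 33 - 33 = 784 - 66 ≡ 54; y = λ·(33 - 54) - 43 ≡ 33. → (54, 33)
3Q: (54, 33) + (33, 43). λ = (43 - 33)/(33 - 54) ≡ 10/62 mod 83. 62⁻¹ ≡ 79 (mod 83), so λ ≡ 43.
  x = λ² - 54 - 33 = 1849 - 87 ≡ 19; y = λ·(54 - 19) - 33 ≡ 61. → (19, 61)
3Q = (19, 61).
Finally 4P + 3Q:
(75, 72) + (19, 61). λ = (61 - 72)/(19 - 75) ≡ 72/27 mod 83. 27⁻¹ ≡ 40 (mod 83), so λ ≡ 58.
  x = λ² - 75 - 19 = 3364 - 94 ≡ 33; y = λ·(75 - 33) - 72 ≡ 40. → (33, 40)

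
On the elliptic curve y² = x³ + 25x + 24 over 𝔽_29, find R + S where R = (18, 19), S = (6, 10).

(11, 8)

(18, 19) + (6, 10). λ = (10 - 19)/(6 - 18) ≡ 20/17 mod 29. 17⁻¹ ≡ 12 (mod 29), so λ ≡ 8.
  x = λ² - 18 - 6 = 64 - 24 ≡ 11; y = λ·(18 - 11) - 19 ≡ 8. → (11, 8)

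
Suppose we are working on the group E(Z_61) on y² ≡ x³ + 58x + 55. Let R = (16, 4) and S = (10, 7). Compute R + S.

(20, 59)

(16, 4) + (10, 7). λ = (7 - 4)/(10 - 16) ≡ 3/55 mod 61. 55⁻¹ ≡ 10 (mod 61), so λ ≡ 30.
  x = λ² - 16 - 10 = 900 - 26 ≡ 20; y = λ·(16 - 20) - 4 ≡ 59. → (20, 59)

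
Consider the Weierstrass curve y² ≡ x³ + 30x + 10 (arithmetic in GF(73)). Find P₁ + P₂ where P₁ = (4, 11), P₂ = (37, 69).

(4, 11) + (37, 69). λ = (69 - 11)/(37 - 4) ≡ 58/33 mod 73. 33⁻¹ ≡ 31 (mod 73) since 33·31 = 1023 ≡ 1, so λ ≡ 46.
  x = λ² - 4 - 37 = 2116 - 41 ≡ 31; y = λ·(4 - 31) - 11 ≡ 61. → (31, 61)

(31, 61)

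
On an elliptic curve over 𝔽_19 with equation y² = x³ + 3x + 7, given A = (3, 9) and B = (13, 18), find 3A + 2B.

(10, 12)

First 3A:
Repeated addition: build up to 3A.
2A: tangent at (3, 9): λ = (3·3² + 3)/(2·9) ≡ 11/18. 18⁻¹ ≡ 18 (mod 19), so λ ≡ 11·18 ≡ 8.
  x = λ² - 3 - 3 = 64 - 6 ≡ 1; y = λ·(3 - 1) - 9 ≡ 7. → (1, 7)
3A: (1, 7) + (3, 9). λ = (9 - 7)/(3 - 1) ≡ 2/2 mod 19. 2⁻¹ ≡ 10 (mod 19) since 2·10 = 20 ≡ 1, so λ ≡ 1.
  x = λ² - 1 - 3 = 1 - 4 ≡ 16; y = λ·(1 - 16) - 7 ≡ 16. → (16, 16)
3A = (16, 16).
Next 2B:
Repeated addition: build up to 2B.
2B: tangent at (13, 18): λ = (3·13² + 3)/(2·18) ≡ 16/17. 17⁻¹ ≡ 9 (mod 19) since 17·9 = 153 ≡ 1, so λ ≡ 16·9 ≡ 11.
  x = λ² - 13 - 13 = 121 - 26 ≡ 0; y = λ·(13 - 0) - 18 ≡ 11. → (0, 11)
2B = (0, 11).
Finally 3A + 2B:
(16, 16) + (0, 11). λ = (11 - 16)/(0 - 16) ≡ 14/3 mod 19. 3⁻¹ ≡ 13 (mod 19), so λ ≡ 11.
  x = λ² - 16 - 0 = 121 - 16 ≡ 10; y = λ·(16 - 10) - 16 ≡ 12. → (10, 12)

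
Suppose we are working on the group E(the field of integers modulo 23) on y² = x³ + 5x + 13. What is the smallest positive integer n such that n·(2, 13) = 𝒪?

11

2P: tangent at (2, 13): λ = (3·2² + 5)/(2·13) ≡ 17/3. 3⁻¹ ≡ 8 (mod 23), so λ ≡ 17·8 ≡ 21.
  x = λ² - 2 - 2 = 441 - 4 ≡ 0; y = λ·(2 - 0) - 13 ≡ 6. → (0, 6)
3P: (0, 6) + (2, 13). λ = (13 - 6)/(2 - 0) ≡ 7/2 mod 23. 2⁻¹ ≡ 12 (mod 23), so λ ≡ 15.
  x = λ² - 0 - 2 = 225 - 2 ≡ 16; y = λ·(0 - 16) - 6 ≡ 7. → (16, 7)
4P: (16, 7) + (2, 13). λ = (13 - 7)/(2 - 16) ≡ 6/9 mod 23. 9⁻¹ ≡ 18 (mod 23), so λ ≡ 16.
  x = λ² - 16 - 2 = 256 - 18 ≡ 8; y = λ·(16 - 8) - 7 ≡ 6. → (8, 6)
5P: (8, 6) + (2, 13). λ = (13 - 6)/(2 - 8) ≡ 7/17 mod 23. 17⁻¹ ≡ 19 (mod 23), so λ ≡ 18.
  x = λ² - 8 - 2 = 324 - 10 ≡ 15; y = λ·(8 - 15) - 6 ≡ 6. → (15, 6)
6P: (15, 6) + (2, 13). λ = (13 - 6)/(2 - 15) ≡ 7/10 mod 23. 10⁻¹ ≡ 7 (mod 23), so λ ≡ 3.
  x = λ² - 15 - 2 = 9 - 17 ≡ 15; y = λ·(15 - 15) - 6 ≡ 17. → (15, 17)
7P: (15, 17) + (2, 13). λ = (13 - 17)/(2 - 15) ≡ 19/10 mod 23. 10⁻¹ ≡ 7 (mod 23) since 10·7 = 70 ≡ 1, so λ ≡ 18.
  x = λ² - 15 - 2 = 324 - 17 ≡ 8; y = λ·(15 - 8) - 17 ≡ 17. → (8, 17)
8P: (8, 17) + (2, 13). λ = (13 - 17)/(2 - 8) ≡ 19/17 mod 23. 17⁻¹ ≡ 19 (mod 23) since 17·19 = 323 ≡ 1, so λ ≡ 16.
  x = λ² - 8 - 2 = 256 - 10 ≡ 16; y = λ·(8 - 16) - 17 ≡ 16. → (16, 16)
9P: (16, 16) + (2, 13). λ = (13 - 16)/(2 - 16) ≡ 20/9 mod 23. 9⁻¹ ≡ 18 (mod 23) since 9·18 = 162 ≡ 1, so λ ≡ 15.
  x = λ² - 16 - 2 = 225 - 18 ≡ 0; y = λ·(16 - 0) - 16 ≡ 17. → (0, 17)
10P: (0, 17) + (2, 13). λ = (13 - 17)/(2 - 0) ≡ 19/2 mod 23. 2⁻¹ ≡ 12 (mod 23), so λ ≡ 21.
  x = λ² - 0 - 2 = 441 - 2 ≡ 2; y = λ·(0 - 2) - 17 ≡ 10. → (2, 10)
11P: (2, 10) + (2, 13): same x and y₁ ≡ -y₂, so the sum is 𝒪.
11P = 𝒪, so the order is 11.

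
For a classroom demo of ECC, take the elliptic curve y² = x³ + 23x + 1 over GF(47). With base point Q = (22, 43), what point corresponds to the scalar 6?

(1, 42)

Double-and-add on 6 = (110)₂. Start with Q = (22, 43) for the leading 1-bit.
double: tangent at (22, 43): λ = (3·22² + 23)/(2·43) ≡ 18/39. 39⁻¹ ≡ 41 (mod 47), so λ ≡ 18·41 ≡ 33.
  x = λ² - 22 - 22 = 1089 - 44 ≡ 11; y = λ·(22 - 11) - 43 ≡ 38. → (11, 38)
add Q: (11, 38) + (22, 43). λ = (43 - 38)/(22 - 11) ≡ 5/11 mod 47. 11⁻¹ ≡ 30 (mod 47), so λ ≡ 9.
  x = λ² - 11 - 22 = 81 - 33 ≡ 1; y = λ·(11 - 1) - 38 ≡ 5. → (1, 5)
double: tangent at (1, 5): λ = (3·1² + 23)/(2·5) ≡ 26/10. 10⁻¹ ≡ 33 (mod 47), so λ ≡ 26·33 ≡ 12.
  x = λ² - 1 - 1 = 144 - 2 ≡ 1; y = λ·(1 - 1) - 5 ≡ 42. → (1, 42)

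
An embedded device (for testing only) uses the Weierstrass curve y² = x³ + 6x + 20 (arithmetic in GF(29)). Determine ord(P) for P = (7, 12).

2P: tangent at (7, 12): λ = (3·7² + 6)/(2·12) ≡ 8/24. 24⁻¹ ≡ 23 (mod 29), so λ ≡ 8·23 ≡ 10.
  x = λ² - 7 - 7 = 100 - 14 ≡ 28; y = λ·(7 - 28) - 12 ≡ 10. → (28, 10)
3P: (28, 10) + (7, 12). λ = (12 - 10)/(7 - 28) ≡ 2/8 mod 29. 8⁻¹ ≡ 11 (mod 29), so λ ≡ 22.
  x = λ² - 28 - 7 = 484 - 35 ≡ 14; y = λ·(28 - 14) - 10 ≡ 8. → (14, 8)
4P: (14, 8) + (7, 12). λ = (12 - 8)/(7 - 14) ≡ 4/22 mod 29. 22⁻¹ ≡ 4 (mod 29) since 22·4 = 88 ≡ 1, so λ ≡ 16.
  x = λ² - 14 - 7 = 256 - 21 ≡ 3; y = λ·(14 - 3) - 8 ≡ 23. → (3, 23)
5P: (3, 23) + (7, 12). λ = (12 - 23)/(7 - 3) ≡ 18/4 mod 29. 4⁻¹ ≡ 22 (mod 29), so λ ≡ 19.
  x = λ² - 3 - 7 = 361 - 10 ≡ 3; y = λ·(3 - 3) - 23 ≡ 6. → (3, 6)
6P: (3, 6) + (7, 12). λ = (12 - 6)/(7 - 3) ≡ 6/4 mod 29. 4⁻¹ ≡ 22 (mod 29) since 4·22 = 88 ≡ 1, so λ ≡ 16.
  x = λ² - 3 - 7 = 256 - 10 ≡ 14; y = λ·(3 - 14) - 6 ≡ 21. → (14, 21)
7P: (14, 21) + (7, 12). λ = (12 - 21)/(7 - 14) ≡ 20/22 mod 29. 22⁻¹ ≡ 4 (mod 29), so λ ≡ 22.
  x = λ² - 14 - 7 = 484 - 21 ≡ 28; y = λ·(14 - 28) - 21 ≡ 19. → (28, 19)
8P: (28, 19) + (7, 12). λ = (12 - 19)/(7 - 28) ≡ 22/8 mod 29. 8⁻¹ ≡ 11 (mod 29) since 8·11 = 88 ≡ 1, so λ ≡ 10.
  x = λ² - 28 - 7 = 100 - 35 ≡ 7; y = λ·(28 - 7) - 19 ≡ 17. → (7, 17)
9P: (7, 17) + (7, 12): same x and y₁ ≡ -y₂, so the sum is O.
9P = O, so the order is 9.

9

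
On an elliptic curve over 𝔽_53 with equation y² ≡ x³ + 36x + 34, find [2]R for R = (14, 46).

(16, 28)

tangent at (14, 46): λ = (3·14² + 36)/(2·46) ≡ 41/39. 39⁻¹ ≡ 34 (mod 53) since 39·34 = 1326 ≡ 1, so λ ≡ 41·34 ≡ 16.
  x = λ² - 14 - 14 = 256 - 28 ≡ 16; y = λ·(14 - 16) - 46 ≡ 28. → (16, 28)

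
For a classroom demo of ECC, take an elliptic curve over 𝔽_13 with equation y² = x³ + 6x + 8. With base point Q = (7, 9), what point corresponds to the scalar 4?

(3, 1)

Double-and-add on 4 = (100)₂. Start with Q = (7, 9) for the leading 1-bit.
double: tangent at (7, 9): λ = (3·7² + 6)/(2·9) ≡ 10/5. 5⁻¹ ≡ 8 (mod 13), so λ ≡ 10·8 ≡ 2.
  x = λ² - 7 - 7 = 4 - 14 ≡ 3; y = λ·(7 - 3) - 9 ≡ 12. → (3, 12)
double: tangent at (3, 12): λ = (3·3² + 6)/(2·12) ≡ 7/11. 11⁻¹ ≡ 6 (mod 13) since 11·6 = 66 ≡ 1, so λ ≡ 7·6 ≡ 3.
  x = λ² - 3 - 3 = 9 - 6 ≡ 3; y = λ·(3 - 3) - 12 ≡ 1. → (3, 1)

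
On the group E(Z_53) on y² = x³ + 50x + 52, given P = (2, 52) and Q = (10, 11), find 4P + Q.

First 4P:
Repeated addition: build up to 4P.
2P: tangent at (2, 52): λ = (3·2² + 50)/(2·52) ≡ 9/51. 51⁻¹ ≡ 26 (mod 53) since 51·26 = 1326 ≡ 1, so λ ≡ 9·26 ≡ 22.
  x = λ² - 2 - 2 = 484 - 4 ≡ 3; y = λ·(2 - 3) - 52 ≡ 32. → (3, 32)
3P: (3, 32) + (2, 52). λ = (52 - 32)/(2 - 3) ≡ 20/52 mod 53. 52⁻¹ ≡ 52 (mod 53) since 52·52 = 2704 ≡ 1, so λ ≡ 33.
  x = λ² - 3 - 2 = 1089 - 5 ≡ 24; y = λ·(3 - 24) - 32 ≡ 17. → (24, 17)
4P: (24, 17) + (2, 52). λ = (52 - 17)/(2 - 24) ≡ 35/31 mod 53. 31⁻¹ ≡ 12 (mod 53), so λ ≡ 49.
  x = λ² - 24 - 2 = 2401 - 26 ≡ 43; y = λ·(24 - 43) - 17 ≡ 6. → (43, 6)
4P = (43, 6).
Finally 4P + Q:
(43, 6) + (10, 11). λ = (11 - 6)/(10 - 43) ≡ 5/20 mod 53. 20⁻¹ ≡ 8 (mod 53), so λ ≡ 40.
  x = λ² - 43 - 10 = 1600 - 53 ≡ 10; y = λ·(43 - 10) - 6 ≡ 42. → (10, 42)

(10, 42)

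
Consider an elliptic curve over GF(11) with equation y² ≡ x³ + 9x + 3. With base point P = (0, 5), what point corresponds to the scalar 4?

(6, 3)

Double-and-add on 4 = (100)₂. Start with P = (0, 5) for the leading 1-bit.
double: tangent at (0, 5): λ = (3·0² + 9)/(2·5) ≡ 9/10. 10⁻¹ ≡ 10 (mod 11), so λ ≡ 9·10 ≡ 2.
  x = λ² - 0 - 0 = 4 - 0 ≡ 4; y = λ·(0 - 4) - 5 ≡ 9. → (4, 9)
double: tangent at (4, 9): λ = (3·4² + 9)/(2·9) ≡ 2/7. 7⁻¹ ≡ 8 (mod 11) since 7·8 = 56 ≡ 1, so λ ≡ 2·8 ≡ 5.
  x = λ² - 4 - 4 = 25 - 8 ≡ 6; y = λ·(4 - 6) - 9 ≡ 3. → (6, 3)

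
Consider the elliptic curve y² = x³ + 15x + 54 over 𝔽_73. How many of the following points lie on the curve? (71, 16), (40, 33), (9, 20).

0

(71, 16): 16² ≡ 37, rhs ≡ 16 → off.
(40, 33): 33² ≡ 67, rhs ≡ 49 → off.
(9, 20): 20² ≡ 35, rhs ≡ 42 → off.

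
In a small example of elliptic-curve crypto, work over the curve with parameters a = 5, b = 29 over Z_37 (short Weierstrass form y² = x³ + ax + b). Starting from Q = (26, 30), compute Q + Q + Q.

(20, 10)

Repeated addition: build up to 3Q.
2Q: tangent at (26, 30): λ = (3·26² + 5)/(2·30) ≡ 35/23. 23⁻¹ ≡ 29 (mod 37) since 23·29 = 667 ≡ 1, so λ ≡ 35·29 ≡ 16.
  x = λ² - 26 - 26 = 256 - 52 ≡ 19; y = λ·(26 - 19) - 30 ≡ 8. → (19, 8)
3Q: (19, 8) + (26, 30). λ = (30 - 8)/(26 - 19) ≡ 22/7 mod 37. 7⁻¹ ≡ 16 (mod 37), so λ ≡ 19.
  x = λ² - 19 - 26 = 361 - 45 ≡ 20; y = λ·(19 - 20) - 8 ≡ 10. → (20, 10)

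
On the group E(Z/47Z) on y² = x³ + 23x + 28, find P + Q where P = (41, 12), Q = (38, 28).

(33, 8)

(41, 12) + (38, 28). λ = (28 - 12)/(38 - 41) ≡ 16/44 mod 47. 44⁻¹ ≡ 31 (mod 47), so λ ≡ 26.
  x = λ² - 41 - 38 = 676 - 79 ≡ 33; y = λ·(41 - 33) - 12 ≡ 8. → (33, 8)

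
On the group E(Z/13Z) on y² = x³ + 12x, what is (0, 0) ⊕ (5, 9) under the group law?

(0, 0) + (5, 9). λ = (9 - 0)/(5 - 0) ≡ 9/5 mod 13. 5⁻¹ ≡ 8 (mod 13), so λ ≡ 7.
  x = λ² - 0 - 5 = 49 - 5 ≡ 5; y = λ·(0 - 5) - 0 ≡ 4. → (5, 4)

(5, 4)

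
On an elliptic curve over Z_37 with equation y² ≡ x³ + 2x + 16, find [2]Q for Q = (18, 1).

(0, 33)

tangent at (18, 1): λ = (3·18² + 2)/(2·1) ≡ 12/2. 2⁻¹ ≡ 19 (mod 37), so λ ≡ 12·19 ≡ 6.
  x = λ² - 18 - 18 = 36 - 36 ≡ 0; y = λ·(18 - 0) - 1 ≡ 33. → (0, 33)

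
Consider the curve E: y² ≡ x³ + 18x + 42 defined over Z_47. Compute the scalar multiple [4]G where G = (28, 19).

Double-and-add on 4 = (100)₂. Start with G = (28, 19) for the leading 1-bit.
double: tangent at (28, 19): λ = (3·28² + 18)/(2·19) ≡ 20/38. 38⁻¹ ≡ 26 (mod 47) since 38·26 = 988 ≡ 1, so λ ≡ 20·26 ≡ 3.
  x = λ² - 28 - 28 = 9 - 56 ≡ 0; y = λ·(28 - 0) - 19 ≡ 18. → (0, 18)
double: tangent at (0, 18): λ = (3·0² + 18)/(2·18) ≡ 18/36. 36⁻¹ ≡ 17 (mod 47), so λ ≡ 18·17 ≡ 24.
  x = λ² - 0 - 0 = 576 - 0 ≡ 12; y = λ·(0 - 12) - 18 ≡ 23. → (12, 23)

(12, 23)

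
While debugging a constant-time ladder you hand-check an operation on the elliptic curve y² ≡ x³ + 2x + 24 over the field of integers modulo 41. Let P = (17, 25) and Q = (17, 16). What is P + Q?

O

The two points share x = 17 and their y-coordinates satisfy 25 + 16 ≡ 0 (mod 41), so they are inverses. Their sum is 𝒪.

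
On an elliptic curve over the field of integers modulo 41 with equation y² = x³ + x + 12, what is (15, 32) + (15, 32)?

tangent at (15, 32): λ = (3·15² + 1)/(2·32) ≡ 20/23. 23⁻¹ ≡ 25 (mod 41), so λ ≡ 20·25 ≡ 8.
  x = λ² - 15 - 15 = 64 - 30 ≡ 34; y = λ·(15 - 34) - 32 ≡ 21. → (34, 21)

(34, 21)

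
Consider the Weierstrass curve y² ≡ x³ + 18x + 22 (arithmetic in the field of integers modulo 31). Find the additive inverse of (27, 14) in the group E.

(27, 17)

-(27, 14) = (27, -14 mod 31) = (27, 17).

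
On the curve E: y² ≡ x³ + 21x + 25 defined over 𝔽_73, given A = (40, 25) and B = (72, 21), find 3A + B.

(66, 51)

First 3A:
Repeated addition: build up to 3A.
2A: tangent at (40, 25): λ = (3·40² + 21)/(2·25) ≡ 3/50. 50⁻¹ ≡ 19 (mod 73), so λ ≡ 3·19 ≡ 57.
  x = λ² - 40 - 40 = 3249 - 80 ≡ 30; y = λ·(40 - 30) - 25 ≡ 34. → (30, 34)
3A: (30, 34) + (40, 25). λ = (25 - 34)/(40 - 30) ≡ 64/10 mod 73. 10⁻¹ ≡ 22 (mod 73), so λ ≡ 21.
  x = λ² - 30 - 40 = 441 - 70 ≡ 6; y = λ·(30 - 6) - 34 ≡ 32. → (6, 32)
3A = (6, 32).
Finally 3A + B:
(6, 32) + (72, 21). λ = (21 - 32)/(72 - 6) ≡ 62/66 mod 73. 66⁻¹ ≡ 52 (mod 73) since 66·52 = 3432 ≡ 1, so λ ≡ 12.
  x = λ² - 6 - 72 = 144 - 78 ≡ 66; y = λ·(6 - 66) - 32 ≡ 51. → (66, 51)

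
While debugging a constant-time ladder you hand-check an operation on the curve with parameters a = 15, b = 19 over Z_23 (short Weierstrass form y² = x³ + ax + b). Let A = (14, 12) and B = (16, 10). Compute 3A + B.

(15, 10)

First 3A:
Repeated addition: build up to 3A.
2A: tangent at (14, 12): λ = (3·14² + 15)/(2·12) ≡ 5/1. 1⁻¹ ≡ 1 (mod 23), so λ ≡ 5·1 ≡ 5.
  x = λ² - 14 - 14 = 25 - 28 ≡ 20; y = λ·(14 - 20) - 12 ≡ 4. → (20, 4)
3A: (20, 4) + (14, 12). λ = (12 - 4)/(14 - 20) ≡ 8/17 mod 23. 17⁻¹ ≡ 19 (mod 23) since 17·19 = 323 ≡ 1, so λ ≡ 14.
  x = λ² - 20 - 14 = 196 - 34 ≡ 1; y = λ·(20 - 1) - 4 ≡ 9. → (1, 9)
3A = (1, 9).
Finally 3A + B:
(1, 9) + (16, 10). λ = (10 - 9)/(16 - 1) ≡ 1/15 mod 23. 15⁻¹ ≡ 20 (mod 23), so λ ≡ 20.
  x = λ² - 1 - 16 = 400 - 17 ≡ 15; y = λ·(1 - 15) - 9 ≡ 10. → (15, 10)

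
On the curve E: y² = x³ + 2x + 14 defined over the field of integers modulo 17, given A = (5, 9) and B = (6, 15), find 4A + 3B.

First 4A:
Repeated addition: build up to 4A.
2A: tangent at (5, 9): λ = (3·5² + 2)/(2·9) ≡ 9/1. 1⁻¹ ≡ 1 (mod 17), so λ ≡ 9·1 ≡ 9.
  x = λ² - 5 - 5 = 81 - 10 ≡ 3; y = λ·(5 - 3) - 9 ≡ 9. → (3, 9)
3A: (3, 9) + (5, 9). λ = (9 - 9)/(5 - 3) ≡ 0/2 mod 17. 2⁻¹ ≡ 9 (mod 17), so λ ≡ 0.
  x = λ² - 3 - 5 = 0 - 8 ≡ 9; y = λ·(3 - 9) - 9 ≡ 8. → (9, 8)
4A: (9, 8) + (5, 9). λ = (9 - 8)/(5 - 9) ≡ 1/13 mod 17. 13⁻¹ ≡ 4 (mod 17), so λ ≡ 4.
  x = λ² - 9 - 5 = 16 - 14 ≡ 2; y = λ·(9 - 2) - 8 ≡ 3. → (2, 3)
4A = (2, 3).
Next 3B:
Repeated addition: build up to 3B.
2B: tangent at (6, 15): λ = (3·6² + 2)/(2·15) ≡ 8/13. 13⁻¹ ≡ 4 (mod 17), so λ ≡ 8·4 ≡ 15.
  x = λ² - 6 - 6 = 225 - 12 ≡ 9; y = λ·(6 - 9) - 15 ≡ 8. → (9, 8)
3B: (9, 8) + (6, 15). λ = (15 - 8)/(6 - 9) ≡ 7/14 mod 17. 14⁻¹ ≡ 11 (mod 17), so λ ≡ 9.
  x = λ² - 9 - 6 = 81 - 15 ≡ 15; y = λ·(9 - 15) - 8 ≡ 6. → (15, 6)
3B = (15, 6).
Finally 4A + 3B:
(2, 3) + (15, 6). λ = (6 - 3)/(15 - 2) ≡ 3/13 mod 17. 13⁻¹ ≡ 4 (mod 17), so λ ≡ 12.
  x = λ² - 2 - 15 = 144 - 17 ≡ 8; y = λ·(2 - 8) - 3 ≡ 10. → (8, 10)

(8, 10)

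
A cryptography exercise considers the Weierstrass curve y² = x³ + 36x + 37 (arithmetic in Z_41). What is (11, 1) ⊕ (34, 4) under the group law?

(4, 32)

(11, 1) + (34, 4). λ = (4 - 1)/(34 - 11) ≡ 3/23 mod 41. 23⁻¹ ≡ 25 (mod 41) since 23·25 = 575 ≡ 1, so λ ≡ 34.
  x = λ² - 11 - 34 = 1156 - 45 ≡ 4; y = λ·(11 - 4) - 1 ≡ 32. → (4, 32)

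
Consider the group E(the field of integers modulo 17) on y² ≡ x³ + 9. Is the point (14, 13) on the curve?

yes

y² = 13² ≡ 16; x³ + 0x + 9 = 2753 ≡ 16 (mod 17). 16 = 16.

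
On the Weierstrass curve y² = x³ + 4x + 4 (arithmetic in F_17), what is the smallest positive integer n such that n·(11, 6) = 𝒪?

5

2P: tangent at (11, 6): λ = (3·11² + 4)/(2·6) ≡ 10/12. 12⁻¹ ≡ 10 (mod 17) since 12·10 = 120 ≡ 1, so λ ≡ 10·10 ≡ 15.
  x = λ² - 11 - 11 = 225 - 22 ≡ 16; y = λ·(11 - 16) - 6 ≡ 4. → (16, 4)
3P: (16, 4) + (11, 6). λ = (6 - 4)/(11 - 16) ≡ 2/12 mod 17. 12⁻¹ ≡ 10 (mod 17) since 12·10 = 120 ≡ 1, so λ ≡ 3.
  x = λ² - 16 - 11 = 9 - 27 ≡ 16; y = λ·(16 - 16) - 4 ≡ 13. → (16, 13)
4P: (16, 13) + (11, 6). λ = (6 - 13)/(11 - 16) ≡ 10/12 mod 17. 12⁻¹ ≡ 10 (mod 17) since 12·10 = 120 ≡ 1, so λ ≡ 15.
  x = λ² - 16 - 11 = 225 - 27 ≡ 11; y = λ·(16 - 11) - 13 ≡ 11. → (11, 11)
5P: (11, 11) + (11, 6): same x and y₁ ≡ -y₂, so the sum is 𝒪.
5P = 𝒪, so the order is 5.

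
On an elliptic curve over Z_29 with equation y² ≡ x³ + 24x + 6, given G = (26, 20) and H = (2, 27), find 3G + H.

(17, 22)

First 3G:
Repeated addition: build up to 3G.
2G: tangent at (26, 20): λ = (3·26² + 24)/(2·20) ≡ 22/11. 11⁻¹ ≡ 8 (mod 29) since 11·8 = 88 ≡ 1, so λ ≡ 22·8 ≡ 2.
  x = λ² - 26 - 26 = 4 - 52 ≡ 10; y = λ·(26 - 10) - 20 ≡ 12. → (10, 12)
3G: (10, 12) + (26, 20). λ = (20 - 12)/(26 - 10) ≡ 8/16 mod 29. 16⁻¹ ≡ 20 (mod 29), so λ ≡ 15.
  x = λ² - 10 - 26 = 225 - 36 ≡ 15; y = λ·(10 - 15) - 12 ≡ 0. → (15, 0)
3G = (15, 0).
Finally 3G + H:
(15, 0) + (2, 27). λ = (27 - 0)/(2 - 15) ≡ 27/16 mod 29. 16⁻¹ ≡ 20 (mod 29), so λ ≡ 18.
  x = λ² - 15 - 2 = 324 - 17 ≡ 17; y = λ·(15 - 17) - 0 ≡ 22. → (17, 22)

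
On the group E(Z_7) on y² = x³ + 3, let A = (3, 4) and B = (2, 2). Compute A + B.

(3, 4) + (2, 2). λ = (2 - 4)/(2 - 3) ≡ 5/6 mod 7. 6⁻¹ ≡ 6 (mod 7) since 6·6 = 36 ≡ 1, so λ ≡ 2.
  x = λ² - 3 - 2 = 4 - 5 ≡ 6; y = λ·(3 - 6) - 4 ≡ 4. → (6, 4)

(6, 4)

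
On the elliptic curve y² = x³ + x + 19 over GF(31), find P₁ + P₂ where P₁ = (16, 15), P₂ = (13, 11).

(16, 15) + (13, 11). λ = (11 - 15)/(13 - 16) ≡ 27/28 mod 31. 28⁻¹ ≡ 10 (mod 31), so λ ≡ 22.
  x = λ² - 16 - 13 = 484 - 29 ≡ 21; y = λ·(16 - 21) - 15 ≡ 30. → (21, 30)

(21, 30)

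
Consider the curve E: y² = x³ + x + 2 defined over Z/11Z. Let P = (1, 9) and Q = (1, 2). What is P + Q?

The two points share x = 1 and their y-coordinates satisfy 9 + 2 ≡ 0 (mod 11), so they are inverses. Their sum is the point at infinity.

O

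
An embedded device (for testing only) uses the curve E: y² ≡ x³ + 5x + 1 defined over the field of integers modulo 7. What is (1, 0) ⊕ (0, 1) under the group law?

(1, 0) + (0, 1). λ = (1 - 0)/(0 - 1) ≡ 1/6 mod 7. 6⁻¹ ≡ 6 (mod 7), so λ ≡ 6.
  x = λ² - 1 - 0 = 36 - 1 ≡ 0; y = λ·(1 - 0) - 0 ≡ 6. → (0, 6)

(0, 6)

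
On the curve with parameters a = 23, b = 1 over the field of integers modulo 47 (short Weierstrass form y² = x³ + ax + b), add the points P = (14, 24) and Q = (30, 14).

(10, 44)

(14, 24) + (30, 14). λ = (14 - 24)/(30 - 14) ≡ 37/16 mod 47. 16⁻¹ ≡ 3 (mod 47) since 16·3 = 48 ≡ 1, so λ ≡ 17.
  x = λ² - 14 - 30 = 289 - 44 ≡ 10; y = λ·(14 - 10) - 24 ≡ 44. → (10, 44)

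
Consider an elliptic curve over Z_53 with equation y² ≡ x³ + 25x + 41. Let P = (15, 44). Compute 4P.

(8, 45)

Repeated addition: build up to 4P.
2P: tangent at (15, 44): λ = (3·15² + 25)/(2·44) ≡ 11/35. 35⁻¹ ≡ 50 (mod 53), so λ ≡ 11·50 ≡ 20.
  x = λ² - 15 - 15 = 400 - 30 ≡ 52; y = λ·(15 - 52) - 44 ≡ 11. → (52, 11)
3P: (52, 11) + (15, 44). λ = (44 - 11)/(15 - 52) ≡ 33/16 mod 53. 16⁻¹ ≡ 10 (mod 53) since 16·10 = 160 ≡ 1, so λ ≡ 12.
  x = λ² - 52 - 15 = 144 - 67 ≡ 24; y = λ·(52 - 24) - 11 ≡ 7. → (24, 7)
4P: (24, 7) + (15, 44). λ = (44 - 7)/(15 - 24) ≡ 37/44 mod 53. 44⁻¹ ≡ 47 (mod 53), so λ ≡ 43.
  x = λ² - 24 - 15 = 1849 - 39 ≡ 8; y = λ·(24 - 8) - 7 ≡ 45. → (8, 45)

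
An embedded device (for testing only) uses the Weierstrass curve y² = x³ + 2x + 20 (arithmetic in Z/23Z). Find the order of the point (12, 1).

12

2P: tangent at (12, 1): λ = (3·12² + 2)/(2·1) ≡ 20/2. 2⁻¹ ≡ 12 (mod 23), so λ ≡ 20·12 ≡ 10.
  x = λ² - 12 - 12 = 100 - 24 ≡ 7; y = λ·(12 - 7) - 1 ≡ 3. → (7, 3)
3P: (7, 3) + (12, 1). λ = (1 - 3)/(12 - 7) ≡ 21/5 mod 23. 5⁻¹ ≡ 14 (mod 23), so λ ≡ 18.
  x = λ² - 7 - 12 = 324 - 19 ≡ 6; y = λ·(7 - 6) - 3 ≡ 15. → (6, 15)
4P: (6, 15) + (12, 1). λ = (1 - 15)/(12 - 6) ≡ 9/6 mod 23. 6⁻¹ ≡ 4 (mod 23) since 6·4 = 24 ≡ 1, so λ ≡ 13.
  x = λ² - 6 - 12 = 169 - 18 ≡ 13; y = λ·(6 - 13) - 15 ≡ 9. → (13, 9)
5P: (13, 9) + (12, 1). λ = (1 - 9)/(12 - 13) ≡ 15/22 mod 23. 22⁻¹ ≡ 22 (mod 23), so λ ≡ 8.
  x = λ² - 13 - 12 = 64 - 25 ≡ 16; y = λ·(13 - 16) - 9 ≡ 13. → (16, 13)
6P: (16, 13) + (12, 1). λ = (1 - 13)/(12 - 16) ≡ 11/19 mod 23. 19⁻¹ ≡ 17 (mod 23), so λ ≡ 3.
  x = λ² - 16 - 12 = 9 - 28 ≡ 4; y = λ·(16 - 4) - 13 ≡ 0. → (4, 0)
7P: (4, 0) + (12, 1). λ = (1 - 0)/(12 - 4) ≡ 1/8 mod 23. 8⁻¹ ≡ 3 (mod 23), so λ ≡ 3.
  x = λ² - 4 - 12 = 9 - 16 ≡ 16; y = λ·(4 - 16) - 0 ≡ 10. → (16, 10)
8P: (16, 10) + (12, 1). λ = (1 - 10)/(12 - 16) ≡ 14/19 mod 23. 19⁻¹ ≡ 17 (mod 23), so λ ≡ 8.
  x = λ² - 16 - 12 = 64 - 28 ≡ 13; y = λ·(16 - 13) - 10 ≡ 14. → (13, 14)
9P: (13, 14) + (12, 1). λ = (1 - 14)/(12 - 13) ≡ 10/22 mod 23. 22⁻¹ ≡ 22 (mod 23), so λ ≡ 13.
  x = λ² - 13 - 12 = 169 - 25 ≡ 6; y = λ·(13 - 6) - 14 ≡ 8. → (6, 8)
10P: (6, 8) + (12, 1). λ = (1 - 8)/(12 - 6) ≡ 16/6 mod 23. 6⁻¹ ≡ 4 (mod 23), so λ ≡ 18.
  x = λ² - 6 - 12 = 324 - 18 ≡ 7; y = λ·(6 - 7) - 8 ≡ 20. → (7, 20)
11P: (7, 20) + (12, 1). λ = (1 - 20)/(12 - 7) ≡ 4/5 mod 23. 5⁻¹ ≡ 14 (mod 23) since 5·14 = 70 ≡ 1, so λ ≡ 10.
  x = λ² - 7 - 12 = 100 - 19 ≡ 12; y = λ·(7 - 12) - 20 ≡ 22. → (12, 22)
12P: (12, 22) + (12, 1): same x and y₁ ≡ -y₂, so the sum is the point at infinity.
12P = the point at infinity, so the order is 12.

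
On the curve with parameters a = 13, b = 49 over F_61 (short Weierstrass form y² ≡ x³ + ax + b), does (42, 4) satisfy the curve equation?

y² = 4² ≡ 16; x³ + 13x + 49 = 74683 ≡ 19 (mod 61). 16 ≠ 19.

no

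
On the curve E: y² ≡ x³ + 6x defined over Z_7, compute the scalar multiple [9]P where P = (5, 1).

(5, 1)

Double-and-add on 9 = (1001)₂. Start with P = (5, 1) for the leading 1-bit.
double: tangent at (5, 1): λ = (3·5² + 6)/(2·1) ≡ 4/2. 2⁻¹ ≡ 4 (mod 7), so λ ≡ 4·4 ≡ 2.
  x = λ² - 5 - 5 = 4 - 10 ≡ 1; y = λ·(5 - 1) - 1 ≡ 0. → (1, 0)
double: (1, 0) + (1, 0): same x and y₁ ≡ -y₂, so the sum is ∞.
double: ∞ + ∞ = ∞ (identity).
add P: ∞ + (5, 1) = (5, 1) (identity).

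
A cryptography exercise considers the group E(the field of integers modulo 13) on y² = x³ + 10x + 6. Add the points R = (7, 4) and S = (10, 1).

(7, 4) + (10, 1). λ = (1 - 4)/(10 - 7) ≡ 10/3 mod 13. 3⁻¹ ≡ 9 (mod 13) since 3·9 = 27 ≡ 1, so λ ≡ 12.
  x = λ² - 7 - 10 = 144 - 17 ≡ 10; y = λ·(7 - 10) - 4 ≡ 12. → (10, 12)

(10, 12)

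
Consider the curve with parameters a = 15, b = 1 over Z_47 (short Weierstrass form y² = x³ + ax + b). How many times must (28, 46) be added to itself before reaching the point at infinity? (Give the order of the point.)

2P: tangent at (28, 46): λ = (3·28² + 15)/(2·46) ≡ 17/45. 45⁻¹ ≡ 23 (mod 47), so λ ≡ 17·23 ≡ 15.
  x = λ² - 28 - 28 = 225 - 56 ≡ 28; y = λ·(28 - 28) - 46 ≡ 1. → (28, 1)
3P: (28, 1) + (28, 46): same x and y₁ ≡ -y₂, so the sum is the point at infinity.
3P = the point at infinity, so the order is 3.

3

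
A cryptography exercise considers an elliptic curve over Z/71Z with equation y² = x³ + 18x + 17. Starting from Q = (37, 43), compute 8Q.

(66, 50)

Double-and-add on 8 = (1000)₂. Start with Q = (37, 43) for the leading 1-bit.
double: tangent at (37, 43): λ = (3·37² + 18)/(2·43) ≡ 7/15. 15⁻¹ ≡ 19 (mod 71), so λ ≡ 7·19 ≡ 62.
  x = λ² - 37 - 37 = 3844 - 74 ≡ 7; y = λ·(37 - 7) - 43 ≡ 42. → (7, 42)
double: tangent at (7, 42): λ = (3·7² + 18)/(2·42) ≡ 23/13. 13⁻¹ ≡ 11 (mod 71), so λ ≡ 23·11 ≡ 40.
  x = λ² - 7 - 7 = 1600 - 14 ≡ 24; y = λ·(7 - 24) - 42 ≡ 59. → (24, 59)
double: tangent at (24, 59): λ = (3·24² + 18)/(2·59) ≡ 42/47. 47⁻¹ ≡ 68 (mod 71), so λ ≡ 42·68 ≡ 16.
  x = λ² - 24 - 24 = 256 - 48 ≡ 66; y = λ·(24 - 66) - 59 ≡ 50. → (66, 50)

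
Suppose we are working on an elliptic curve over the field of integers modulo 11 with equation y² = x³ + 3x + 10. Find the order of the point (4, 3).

2P: tangent at (4, 3): λ = (3·4² + 3)/(2·3) ≡ 7/6. 6⁻¹ ≡ 2 (mod 11) since 6·2 = 12 ≡ 1, so λ ≡ 7·2 ≡ 3.
  x = λ² - 4 - 4 = 9 - 8 ≡ 1; y = λ·(4 - 1) - 3 ≡ 6. → (1, 6)
3P: (1, 6) + (4, 3). λ = (3 - 6)/(4 - 1) ≡ 8/3 mod 11. 3⁻¹ ≡ 4 (mod 11), so λ ≡ 10.
  x = λ² - 1 - 4 = 100 - 5 ≡ 7; y = λ·(1 - 7) - 6 ≡ 0. → (7, 0)
4P: (7, 0) + (4, 3). λ = (3 - 0)/(4 - 7) ≡ 3/8 mod 11. 8⁻¹ ≡ 7 (mod 11), so λ ≡ 10.
  x = λ² - 7 - 4 = 100 - 11 ≡ 1; y = λ·(7 - 1) - 0 ≡ 5. → (1, 5)
5P: (1, 5) + (4, 3). λ = (3 - 5)/(4 - 1) ≡ 9/3 mod 11. 3⁻¹ ≡ 4 (mod 11), so λ ≡ 3.
  x = λ² - 1 - 4 = 9 - 5 ≡ 4; y = λ·(1 - 4) - 5 ≡ 8. → (4, 8)
6P: (4, 8) + (4, 3): same x and y₁ ≡ -y₂, so the sum is the point at infinity.
6P = the point at infinity, so the order is 6.

6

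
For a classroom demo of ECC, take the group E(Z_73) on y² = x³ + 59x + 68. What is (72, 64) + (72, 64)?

tangent at (72, 64): λ = (3·72² + 59)/(2·64) ≡ 62/55. 55⁻¹ ≡ 4 (mod 73) since 55·4 = 220 ≡ 1, so λ ≡ 62·4 ≡ 29.
  x = λ² - 72 - 72 = 841 - 144 ≡ 40; y = λ·(72 - 40) - 64 ≡ 61. → (40, 61)

(40, 61)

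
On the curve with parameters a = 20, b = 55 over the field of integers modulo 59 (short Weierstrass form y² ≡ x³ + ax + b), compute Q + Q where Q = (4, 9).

tangent at (4, 9): λ = (3·4² + 20)/(2·9) ≡ 9/18. 18⁻¹ ≡ 23 (mod 59), so λ ≡ 9·23 ≡ 30.
  x = λ² - 4 - 4 = 900 - 8 ≡ 7; y = λ·(4 - 7) - 9 ≡ 19. → (7, 19)

(7, 19)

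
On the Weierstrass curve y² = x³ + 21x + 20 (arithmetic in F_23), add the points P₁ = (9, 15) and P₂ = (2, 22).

(9, 15) + (2, 22). λ = (22 - 15)/(2 - 9) ≡ 7/16 mod 23. 16⁻¹ ≡ 13 (mod 23) since 16·13 = 208 ≡ 1, so λ ≡ 22.
  x = λ² - 9 - 2 = 484 - 11 ≡ 13; y = λ·(9 - 13) - 15 ≡ 12. → (13, 12)

(13, 12)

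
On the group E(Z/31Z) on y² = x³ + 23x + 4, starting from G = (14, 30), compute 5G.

(20, 30)

Repeated addition: build up to 5G.
2G: tangent at (14, 30): λ = (3·14² + 23)/(2·30) ≡ 22/29. 29⁻¹ ≡ 15 (mod 31), so λ ≡ 22·15 ≡ 20.
  x = λ² - 14 - 14 = 400 - 28 ≡ 0; y = λ·(14 - 0) - 30 ≡ 2. → (0, 2)
3G: (0, 2) + (14, 30). λ = (30 - 2)/(14 - 0) ≡ 28/14 mod 31. 14⁻¹ ≡ 20 (mod 31), so λ ≡ 2.
  x = λ² - 0 - 14 = 4 - 14 ≡ 21; y = λ·(0 - 21) - 2 ≡ 18. → (21, 18)
4G: (21, 18) + (14, 30). λ = (30 - 18)/(14 - 21) ≡ 12/24 mod 31. 24⁻¹ ≡ 22 (mod 31) since 24·22 = 528 ≡ 1, so λ ≡ 16.
  x = λ² - 21 - 14 = 256 - 35 ≡ 4; y = λ·(21 - 4) - 18 ≡ 6. → (4, 6)
5G: (4, 6) + (14, 30). λ = (30 - 6)/(14 - 4) ≡ 24/10 mod 31. 10⁻¹ ≡ 28 (mod 31) since 10·28 = 280 ≡ 1, so λ ≡ 21.
  x = λ² - 4 - 14 = 441 - 18 ≡ 20; y = λ·(4 - 20) - 6 ≡ 30. → (20, 30)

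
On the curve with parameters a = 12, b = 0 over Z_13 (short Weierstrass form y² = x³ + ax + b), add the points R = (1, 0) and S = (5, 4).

(8, 6)

(1, 0) + (5, 4). λ = (4 - 0)/(5 - 1) ≡ 4/4 mod 13. 4⁻¹ ≡ 10 (mod 13), so λ ≡ 1.
  x = λ² - 1 - 5 = 1 - 6 ≡ 8; y = λ·(1 - 8) - 0 ≡ 6. → (8, 6)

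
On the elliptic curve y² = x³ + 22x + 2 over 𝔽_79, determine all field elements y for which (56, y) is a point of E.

x³ + 22x + 2 = 176850 ≡ 48 (mod 79).
48 is a non-residue mod 79; no y exists.

none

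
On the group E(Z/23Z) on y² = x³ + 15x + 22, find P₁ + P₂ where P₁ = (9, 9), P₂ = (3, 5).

(14, 3)

(9, 9) + (3, 5). λ = (5 - 9)/(3 - 9) ≡ 19/17 mod 23. 17⁻¹ ≡ 19 (mod 23), so λ ≡ 16.
  x = λ² - 9 - 3 = 256 - 12 ≡ 14; y = λ·(9 - 14) - 9 ≡ 3. → (14, 3)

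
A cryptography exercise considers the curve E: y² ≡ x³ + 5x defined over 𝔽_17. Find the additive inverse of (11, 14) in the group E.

-(11, 14) = (11, -14 mod 17) = (11, 3).

(11, 3)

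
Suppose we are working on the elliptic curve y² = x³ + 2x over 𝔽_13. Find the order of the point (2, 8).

2P: tangent at (2, 8): λ = (3·2² + 2)/(2·8) ≡ 1/3. 3⁻¹ ≡ 9 (mod 13), so λ ≡ 1·9 ≡ 9.
  x = λ² - 2 - 2 = 81 - 4 ≡ 12; y = λ·(2 - 12) - 8 ≡ 6. → (12, 6)
3P: (12, 6) + (2, 8). λ = (8 - 6)/(2 - 12) ≡ 2/3 mod 13. 3⁻¹ ≡ 9 (mod 13), so λ ≡ 5.
  x = λ² - 12 - 2 = 25 - 14 ≡ 11; y = λ·(12 - 11) - 6 ≡ 12. → (11, 12)
4P: (11, 12) + (2, 8). λ = (8 - 12)/(2 - 11) ≡ 9/4 mod 13. 4⁻¹ ≡ 10 (mod 13) since 4·10 = 40 ≡ 1, so λ ≡ 12.
  x = λ² - 11 - 2 = 144 - 13 ≡ 1; y = λ·(11 - 1) - 12 ≡ 4. → (1, 4)
5P: (1, 4) + (2, 8). λ = (8 - 4)/(2 - 1) ≡ 4/1 mod 13. 1⁻¹ ≡ 1 (mod 13) since 1·1 = 1 ≡ 1, so λ ≡ 4.
  x = λ² - 1 - 2 = 16 - 3 ≡ 0; y = λ·(1 - 0) - 4 ≡ 0. → (0, 0)
6P: (0, 0) + (2, 8). λ = (8 - 0)/(2 - 0) ≡ 8/2 mod 13. 2⁻¹ ≡ 7 (mod 13), so λ ≡ 4.
  x = λ² - 0 - 2 = 16 - 2 ≡ 1; y = λ·(0 - 1) - 0 ≡ 9. → (1, 9)
7P: (1, 9) + (2, 8). λ = (8 - 9)/(2 - 1) ≡ 12/1 mod 13. 1⁻¹ ≡ 1 (mod 13) since 1·1 = 1 ≡ 1, so λ ≡ 12.
  x = λ² - 1 - 2 = 144 - 3 ≡ 11; y = λ·(1 - 11) - 9 ≡ 1. → (11, 1)
8P: (11, 1) + (2, 8). λ = (8 - 1)/(2 - 11) ≡ 7/4 mod 13. 4⁻¹ ≡ 10 (mod 13), so λ ≡ 5.
  x = λ² - 11 - 2 = 25 - 13 ≡ 12; y = λ·(11 - 12) - 1 ≡ 7. → (12, 7)
9P: (12, 7) + (2, 8). λ = (8 - 7)/(2 - 12) ≡ 1/3 mod 13. 3⁻¹ ≡ 9 (mod 13), so λ ≡ 9.
  x = λ² - 12 - 2 = 81 - 14 ≡ 2; y = λ·(12 - 2) - 7 ≡ 5. → (2, 5)
10P: (2, 5) + (2, 8): same x and y₁ ≡ -y₂, so the sum is the point at infinity.
10P = the point at infinity, so the order is 10.

10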